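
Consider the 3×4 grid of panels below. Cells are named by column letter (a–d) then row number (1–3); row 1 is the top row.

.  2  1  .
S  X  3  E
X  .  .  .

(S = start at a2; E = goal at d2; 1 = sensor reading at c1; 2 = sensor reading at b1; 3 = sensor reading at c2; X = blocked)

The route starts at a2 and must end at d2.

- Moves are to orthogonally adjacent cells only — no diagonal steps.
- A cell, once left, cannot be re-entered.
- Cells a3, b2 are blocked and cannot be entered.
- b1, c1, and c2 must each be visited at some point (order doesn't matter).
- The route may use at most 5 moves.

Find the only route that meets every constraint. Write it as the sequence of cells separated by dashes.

a2 - a1 - b1 - c1 - c2 - d2

The budget equals the shortest possible length, so every move has to be on a shortest route through the required cells.
Route from a2: up to a1, 2× right (reaching c1), down to c2, right to d2 — 5 moves in all.
Check: all required cells visited; 5 ≤ 5 moves.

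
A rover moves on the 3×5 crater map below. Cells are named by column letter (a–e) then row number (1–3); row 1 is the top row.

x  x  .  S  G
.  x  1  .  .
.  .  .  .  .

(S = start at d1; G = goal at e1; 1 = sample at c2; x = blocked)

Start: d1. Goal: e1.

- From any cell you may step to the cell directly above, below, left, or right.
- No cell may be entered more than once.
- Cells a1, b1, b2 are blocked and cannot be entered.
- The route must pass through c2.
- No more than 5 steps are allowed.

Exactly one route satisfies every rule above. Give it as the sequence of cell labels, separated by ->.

The budget equals the shortest possible length, so every move has to be on a shortest route through the required cells.
Route from d1: left to c1, down to c2, 2× right (reaching e2), up to e1 — 5 moves in all.
Check: all required cells visited; 5 ≤ 5 moves.

d1 -> c1 -> c2 -> d2 -> e2 -> e1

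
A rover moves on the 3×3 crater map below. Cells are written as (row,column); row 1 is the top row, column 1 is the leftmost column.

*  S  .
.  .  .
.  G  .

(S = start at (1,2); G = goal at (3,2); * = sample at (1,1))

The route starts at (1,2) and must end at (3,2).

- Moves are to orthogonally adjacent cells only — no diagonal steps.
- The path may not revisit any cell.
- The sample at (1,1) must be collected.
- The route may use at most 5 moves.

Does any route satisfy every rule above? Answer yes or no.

yes

One route that works: (1,2) → (1,1) → (2,1) → (3,1) → (3,2).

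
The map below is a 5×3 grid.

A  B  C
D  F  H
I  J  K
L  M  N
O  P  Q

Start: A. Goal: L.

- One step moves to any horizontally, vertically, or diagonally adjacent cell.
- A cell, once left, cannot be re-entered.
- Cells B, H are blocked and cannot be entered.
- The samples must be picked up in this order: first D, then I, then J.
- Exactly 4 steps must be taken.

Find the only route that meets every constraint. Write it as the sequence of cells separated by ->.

A -> D -> I -> J -> L

The waypoints must appear in the order D, I, J, with no cell reused.
Route from A: down 2 to I, right 1 to J, down-left 1 to L — 4 moves in all.
Check: order respected (D at step 1, I at step 2, J at step 3); 4 moves as required.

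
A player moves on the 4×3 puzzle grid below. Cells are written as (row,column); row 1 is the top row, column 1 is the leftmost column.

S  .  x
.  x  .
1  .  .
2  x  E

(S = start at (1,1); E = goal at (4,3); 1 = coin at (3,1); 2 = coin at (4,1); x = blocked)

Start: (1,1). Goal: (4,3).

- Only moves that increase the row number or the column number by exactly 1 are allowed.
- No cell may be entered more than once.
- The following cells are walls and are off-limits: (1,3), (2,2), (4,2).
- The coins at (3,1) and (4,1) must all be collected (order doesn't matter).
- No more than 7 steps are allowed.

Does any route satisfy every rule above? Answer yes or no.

Right/down moves force the required cells to be taken in the order (3,1), (4,1). Every right/down route from (4,1) to (4,3) runs into a blocked cell, so that leg cannot be completed.

no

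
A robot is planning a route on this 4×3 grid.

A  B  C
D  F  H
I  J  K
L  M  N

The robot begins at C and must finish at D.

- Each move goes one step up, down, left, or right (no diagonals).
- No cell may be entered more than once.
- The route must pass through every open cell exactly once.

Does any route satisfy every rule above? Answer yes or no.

yes

One route that works: C → H → K → N → M → L → I → J → F → B → A → D.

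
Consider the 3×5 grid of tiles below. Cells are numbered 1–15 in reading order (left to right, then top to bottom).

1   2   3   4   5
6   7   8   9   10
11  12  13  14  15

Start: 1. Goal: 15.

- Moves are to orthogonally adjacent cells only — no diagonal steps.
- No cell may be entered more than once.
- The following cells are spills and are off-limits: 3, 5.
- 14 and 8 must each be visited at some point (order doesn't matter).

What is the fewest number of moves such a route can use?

Any route passes through 14 and 8 in some order between 1 and 15. Summing Manhattan distances along each leg and taking the cheapest ordering (1 → 8 → 14 → 15) gives a lower bound of 3 + 2 + 1 = 6 moves.
A route of 6 moves achieves this: 1 → 6 → 7 → 8 → 13 → 14 → 15.
Since 6 matches the lower bound, it is optimal.

6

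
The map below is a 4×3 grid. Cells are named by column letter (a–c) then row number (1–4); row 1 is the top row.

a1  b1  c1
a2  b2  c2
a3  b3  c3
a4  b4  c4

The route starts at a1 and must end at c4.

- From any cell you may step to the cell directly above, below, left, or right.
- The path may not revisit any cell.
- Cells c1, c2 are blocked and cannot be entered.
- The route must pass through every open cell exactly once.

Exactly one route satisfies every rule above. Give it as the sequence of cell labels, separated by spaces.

a1 b1 b2 a2 a3 a4 b4 b3 c3 c4

Need to visit all 10 open cells exactly once, starting at a1 and ending at c4.
Cell c3 has only two open neighbours (c4 and b3), so the path must pass straight through it: one of those is the cell it's entered from and the other is where it exits.
Route from a1: right to b1, down to b2, left to a2, 2× down (reaching a4), right to b4, up to b3, right to c3, down to c4 — 9 moves in all.
Check: all 10 open cells covered.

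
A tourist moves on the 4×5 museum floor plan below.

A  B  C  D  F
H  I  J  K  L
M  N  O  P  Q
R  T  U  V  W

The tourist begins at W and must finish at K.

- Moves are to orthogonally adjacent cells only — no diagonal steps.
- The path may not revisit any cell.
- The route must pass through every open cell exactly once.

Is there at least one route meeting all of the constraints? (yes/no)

yes

One route that works: W → Q → L → F → D → C → J → O → N → I → B → A → H → M → R → T → U → V → P → K.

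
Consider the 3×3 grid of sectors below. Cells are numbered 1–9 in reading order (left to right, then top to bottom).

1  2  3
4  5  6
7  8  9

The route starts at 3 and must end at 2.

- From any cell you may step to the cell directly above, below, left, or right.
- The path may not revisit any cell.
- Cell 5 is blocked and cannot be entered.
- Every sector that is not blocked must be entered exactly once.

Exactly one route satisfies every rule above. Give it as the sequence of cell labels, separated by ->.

3 -> 6 -> 9 -> 8 -> 7 -> 4 -> 1 -> 2

Need to visit all 8 open cells exactly once, starting at 3 and ending at 2.
Route from 3: down 2 to 9, left 2 to 7, up 2 to 1, right 1 to 2 — 7 moves in all.
Check: all 8 open cells covered.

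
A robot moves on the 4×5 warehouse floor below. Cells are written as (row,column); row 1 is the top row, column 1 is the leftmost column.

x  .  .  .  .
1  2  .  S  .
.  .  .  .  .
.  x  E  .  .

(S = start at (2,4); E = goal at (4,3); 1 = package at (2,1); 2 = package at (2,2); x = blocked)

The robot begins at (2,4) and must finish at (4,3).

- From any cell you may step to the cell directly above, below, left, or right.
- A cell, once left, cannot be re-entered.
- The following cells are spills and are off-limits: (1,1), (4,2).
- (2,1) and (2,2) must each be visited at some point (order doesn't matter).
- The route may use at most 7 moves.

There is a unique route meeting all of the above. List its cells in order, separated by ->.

(2,4) -> (2,3) -> (2,2) -> (2,1) -> (3,1) -> (3,2) -> (3,3) -> (4,3)

The budget equals the shortest possible length, so every move has to be on a shortest route through the required cells.
Route from (2,4): left 3 to (2,1), down 1 to (3,1), right 2 to (3,3), down 1 to (4,3) — 7 moves in all.
Check: all required cells visited; 7 ≤ 7 moves.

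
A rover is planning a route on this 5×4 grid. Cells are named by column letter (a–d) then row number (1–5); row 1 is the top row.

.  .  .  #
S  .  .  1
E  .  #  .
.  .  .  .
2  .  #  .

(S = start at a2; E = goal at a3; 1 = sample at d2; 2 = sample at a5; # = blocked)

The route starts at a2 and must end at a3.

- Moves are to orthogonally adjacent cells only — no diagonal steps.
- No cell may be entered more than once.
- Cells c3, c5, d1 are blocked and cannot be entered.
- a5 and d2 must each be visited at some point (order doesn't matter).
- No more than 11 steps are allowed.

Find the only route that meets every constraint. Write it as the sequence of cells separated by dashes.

The 11-move cap with required stops at a5, d2 leaves no slack for detours.
Route from a2: 3× right (reaching d2), 2× down (reaching d4), 2× left (reaching b4), down to b5, left to a5, 2× up (reaching a3) — 11 moves in all.
Check: all required cells visited; 11 ≤ 11 moves.

a2 - b2 - c2 - d2 - d3 - d4 - c4 - b4 - b5 - a5 - a4 - a3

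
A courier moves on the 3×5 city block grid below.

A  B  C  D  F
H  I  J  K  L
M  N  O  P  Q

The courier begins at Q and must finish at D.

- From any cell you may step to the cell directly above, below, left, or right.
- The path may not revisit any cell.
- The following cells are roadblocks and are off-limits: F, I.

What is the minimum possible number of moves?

The Manhattan distance from Q to D is |3−1| + |5−4| = 3, so at least 3 moves are needed.
A route of 3 moves achieves this: Q → L → K → D.
Since 3 matches the lower bound, it is optimal.

3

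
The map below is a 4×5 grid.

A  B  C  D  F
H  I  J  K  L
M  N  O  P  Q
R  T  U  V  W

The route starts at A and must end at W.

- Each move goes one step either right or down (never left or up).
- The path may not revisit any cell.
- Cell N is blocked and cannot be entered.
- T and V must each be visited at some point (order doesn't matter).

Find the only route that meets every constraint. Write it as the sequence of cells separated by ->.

A -> H -> M -> R -> T -> U -> V -> W

Moves only go right or down, so the column and row indices never decrease.
Route from A: 3× down (reaching R), 4× right (reaching W) — 7 moves in all.
Check: all required cells visited.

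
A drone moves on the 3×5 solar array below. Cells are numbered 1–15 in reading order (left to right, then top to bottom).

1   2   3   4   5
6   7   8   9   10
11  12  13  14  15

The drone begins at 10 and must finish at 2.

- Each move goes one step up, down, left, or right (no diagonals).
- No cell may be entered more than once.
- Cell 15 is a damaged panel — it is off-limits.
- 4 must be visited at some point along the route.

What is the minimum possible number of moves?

4

Any route passes through 4 somewhere between 10 and 2. Summing Manhattan distances along the two legs (10 → 4 → 2) gives a lower bound of 2 + 2 = 4 moves.
A route of 4 moves achieves this: 10 → 5 → 4 → 3 → 2.
Since 4 matches the lower bound, it is optimal.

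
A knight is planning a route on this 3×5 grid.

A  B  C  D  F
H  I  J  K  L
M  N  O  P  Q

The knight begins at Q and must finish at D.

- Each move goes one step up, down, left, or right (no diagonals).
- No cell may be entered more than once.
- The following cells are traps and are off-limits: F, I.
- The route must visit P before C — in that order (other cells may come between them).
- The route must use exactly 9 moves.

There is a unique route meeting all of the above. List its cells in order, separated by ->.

Q -> P -> O -> N -> M -> H -> A -> B -> C -> D

The waypoints must appear in the order P, C, with no cell reused.
Route from Q: 4× left (reaching M), 2× up (reaching A), 3× right (reaching D) — 9 moves in all.
Check: order respected (P at step 1, C at step 8); 9 moves as required.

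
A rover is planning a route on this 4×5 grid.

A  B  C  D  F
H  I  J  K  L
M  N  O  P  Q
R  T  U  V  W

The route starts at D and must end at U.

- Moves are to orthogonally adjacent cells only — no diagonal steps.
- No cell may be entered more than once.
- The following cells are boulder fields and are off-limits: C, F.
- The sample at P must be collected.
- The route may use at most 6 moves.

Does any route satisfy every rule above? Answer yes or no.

yes

One route that works: D → K → P → V → U.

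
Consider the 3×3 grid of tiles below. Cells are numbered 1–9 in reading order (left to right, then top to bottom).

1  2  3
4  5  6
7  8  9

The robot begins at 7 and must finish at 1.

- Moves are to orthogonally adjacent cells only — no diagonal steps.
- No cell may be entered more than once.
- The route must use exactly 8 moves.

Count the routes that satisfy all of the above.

Need simple routes of exactly 8 moves from 7 to 1 (Manhattan distance 2, so 3 moves are spent on a detour and 3 undoing it).
Enumerating: 7 4 5 8 9 6 3 2 1 | 7 8 9 6 3 2 5 4 1.
That gives 2 routes.

2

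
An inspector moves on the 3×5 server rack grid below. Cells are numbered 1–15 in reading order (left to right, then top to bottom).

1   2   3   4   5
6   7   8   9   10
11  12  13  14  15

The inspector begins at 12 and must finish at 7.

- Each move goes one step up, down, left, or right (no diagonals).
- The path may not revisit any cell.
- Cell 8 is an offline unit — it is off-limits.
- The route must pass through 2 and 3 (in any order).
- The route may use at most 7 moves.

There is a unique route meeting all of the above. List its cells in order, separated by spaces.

12 13 14 9 4 3 2 7

Any route must reach 2 and 3 and still end at 7 within 7 moves, so the order of the required stops is forced.
Route from 12: 2× right (reaching 14), 2× up (reaching 4), 2× left (reaching 2), down to 7 — 7 moves in all.
Check: all required cells visited; 7 ≤ 7 moves.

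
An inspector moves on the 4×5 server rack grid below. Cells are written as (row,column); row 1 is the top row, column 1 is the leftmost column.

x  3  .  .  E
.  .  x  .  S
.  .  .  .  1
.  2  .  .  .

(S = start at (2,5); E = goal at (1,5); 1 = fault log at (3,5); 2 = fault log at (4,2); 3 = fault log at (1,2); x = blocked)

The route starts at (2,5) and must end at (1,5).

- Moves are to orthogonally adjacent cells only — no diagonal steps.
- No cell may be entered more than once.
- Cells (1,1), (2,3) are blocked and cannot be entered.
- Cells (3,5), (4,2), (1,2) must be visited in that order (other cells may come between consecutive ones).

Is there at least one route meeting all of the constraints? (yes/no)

One route that works: (2,5) → (3,5) → (4,5) → (4,4) → (4,3) → (4,2) → (3,2) → (2,2) → (1,2) → (1,3) → (1,4) → (1,5).

yes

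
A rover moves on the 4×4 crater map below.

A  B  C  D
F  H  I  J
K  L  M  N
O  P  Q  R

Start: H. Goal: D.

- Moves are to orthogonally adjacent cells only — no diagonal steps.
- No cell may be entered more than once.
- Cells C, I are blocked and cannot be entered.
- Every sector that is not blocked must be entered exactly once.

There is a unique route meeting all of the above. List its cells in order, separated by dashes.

Need to visit all 14 open cells exactly once, starting at H and ending at D.
Route from H: up to B, left to A, 3× down (reaching O), right to P, up to L, right to M, down to Q, right to R, 3× up (reaching D) — 13 moves in all.
Check: all 14 open cells covered.

H - B - A - F - K - O - P - L - M - Q - R - N - J - D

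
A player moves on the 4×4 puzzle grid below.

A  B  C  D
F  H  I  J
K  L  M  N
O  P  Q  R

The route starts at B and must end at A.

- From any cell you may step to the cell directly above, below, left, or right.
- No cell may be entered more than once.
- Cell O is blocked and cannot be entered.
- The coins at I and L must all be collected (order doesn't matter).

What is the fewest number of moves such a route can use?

7

Any route passes through I and L in some order between B and A. Summing Manhattan distances along each leg and taking the cheapest ordering (B → I → L → A) gives a lower bound of 2 + 2 + 3 = 7 moves.
A route of 7 moves achieves this: B → H → I → M → L → K → F → A.
Since 7 matches the lower bound, it is optimal.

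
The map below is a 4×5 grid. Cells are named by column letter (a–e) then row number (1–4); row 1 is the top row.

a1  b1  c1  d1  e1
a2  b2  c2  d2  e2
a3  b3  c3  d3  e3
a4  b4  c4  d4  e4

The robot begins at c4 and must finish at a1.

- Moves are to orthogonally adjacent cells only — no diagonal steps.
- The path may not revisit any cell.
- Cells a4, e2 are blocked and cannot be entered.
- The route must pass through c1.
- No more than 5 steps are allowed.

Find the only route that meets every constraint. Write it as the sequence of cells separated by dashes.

The 5-move cap with required stops at c1 leaves no slack for detours.
Route from c4: 3× up (reaching c1), 2× left (reaching a1) — 5 moves in all.
Check: all required cells visited; 5 ≤ 5 moves.

c4 - c3 - c2 - c1 - b1 - a1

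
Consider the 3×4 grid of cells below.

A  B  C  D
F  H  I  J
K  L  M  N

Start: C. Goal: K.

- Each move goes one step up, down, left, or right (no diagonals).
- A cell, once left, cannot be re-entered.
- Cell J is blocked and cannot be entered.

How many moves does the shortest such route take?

4

The Manhattan distance from C to K is |1−3| + |3−1| = 4, so at least 4 moves are needed.
A route of 4 moves achieves this: C → I → M → L → K.
Since 4 matches the lower bound, it is optimal.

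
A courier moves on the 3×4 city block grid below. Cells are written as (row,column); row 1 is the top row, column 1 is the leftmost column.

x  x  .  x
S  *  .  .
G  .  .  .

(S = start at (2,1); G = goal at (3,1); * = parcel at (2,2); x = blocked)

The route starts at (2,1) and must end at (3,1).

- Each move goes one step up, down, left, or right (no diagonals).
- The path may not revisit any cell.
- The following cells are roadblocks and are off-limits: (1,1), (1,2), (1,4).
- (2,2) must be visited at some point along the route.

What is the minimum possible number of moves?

Any route passes through (2,2) somewhere between (2,1) and (3,1). Summing Manhattan distances along the two legs ((2,1) → (2,2) → (3,1)) gives a lower bound of 1 + 2 = 3 moves.
A route of 3 moves achieves this: (2,1) → (2,2) → (3,2) → (3,1).
Since 3 matches the lower bound, it is optimal.

3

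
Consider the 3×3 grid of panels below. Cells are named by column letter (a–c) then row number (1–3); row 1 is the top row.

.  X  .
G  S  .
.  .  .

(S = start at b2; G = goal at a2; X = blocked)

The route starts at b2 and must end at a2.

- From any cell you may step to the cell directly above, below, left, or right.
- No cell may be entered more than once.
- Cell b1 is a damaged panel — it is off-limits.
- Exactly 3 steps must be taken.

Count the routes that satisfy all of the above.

1

Need simple routes of exactly 3 moves from b2 to a2 (Manhattan distance 1, so 1 moves are spent on a detour and 1 undoing it).
Enumerating: b2 b3 a3 a2.
That gives 1 route.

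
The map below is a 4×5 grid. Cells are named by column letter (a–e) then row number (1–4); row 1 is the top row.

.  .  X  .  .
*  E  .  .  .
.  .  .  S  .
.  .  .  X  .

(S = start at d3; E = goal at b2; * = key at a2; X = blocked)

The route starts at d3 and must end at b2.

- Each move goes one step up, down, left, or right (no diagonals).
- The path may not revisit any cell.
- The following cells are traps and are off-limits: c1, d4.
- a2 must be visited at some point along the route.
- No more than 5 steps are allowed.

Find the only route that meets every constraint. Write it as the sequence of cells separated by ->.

The 5-move cap with required stops at a2 leaves no slack for detours.
Route from d3: left 3 to a3, up 1 to a2, right 1 to b2 — 5 moves in all.
Check: all required cells visited; 5 ≤ 5 moves.

d3 -> c3 -> b3 -> a3 -> a2 -> b2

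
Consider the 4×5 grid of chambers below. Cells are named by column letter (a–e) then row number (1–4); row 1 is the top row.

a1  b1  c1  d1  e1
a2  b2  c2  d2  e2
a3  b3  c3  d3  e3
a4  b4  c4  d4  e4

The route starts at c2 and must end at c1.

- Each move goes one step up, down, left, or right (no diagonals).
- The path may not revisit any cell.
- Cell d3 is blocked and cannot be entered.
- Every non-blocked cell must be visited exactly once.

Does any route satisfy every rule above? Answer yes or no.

no

Colour the cells like a checkerboard: each orthogonal step flips colour, so a Hamiltonian route alternates colours. Here there are 10 cells of one colour and 9 of the other, with start on the opposite colour to the goal — the counts and endpoints can't be arranged into an alternating sequence of length 19, so no Hamiltonian route exists.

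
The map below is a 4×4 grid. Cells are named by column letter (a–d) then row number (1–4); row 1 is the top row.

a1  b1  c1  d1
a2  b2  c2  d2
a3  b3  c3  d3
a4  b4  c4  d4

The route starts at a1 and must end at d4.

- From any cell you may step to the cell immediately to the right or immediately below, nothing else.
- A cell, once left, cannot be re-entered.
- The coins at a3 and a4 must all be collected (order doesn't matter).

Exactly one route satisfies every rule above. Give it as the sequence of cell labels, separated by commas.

Moves only go right or down, so the column and row indices never decrease.
Route from a1: 3× down (reaching a4), 3× right (reaching d4) — 6 moves in all.
Check: all required cells visited.

a1, a2, a3, a4, b4, c4, d4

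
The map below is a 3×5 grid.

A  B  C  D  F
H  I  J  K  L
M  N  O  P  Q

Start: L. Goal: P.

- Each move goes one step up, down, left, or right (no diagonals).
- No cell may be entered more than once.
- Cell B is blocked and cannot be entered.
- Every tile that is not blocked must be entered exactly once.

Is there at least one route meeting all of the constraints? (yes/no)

Cell A has only one open neighbour but is neither the start nor the goal, so a Hamiltonian route would have to both enter and leave it through the same neighbour — impossible without revisiting.

no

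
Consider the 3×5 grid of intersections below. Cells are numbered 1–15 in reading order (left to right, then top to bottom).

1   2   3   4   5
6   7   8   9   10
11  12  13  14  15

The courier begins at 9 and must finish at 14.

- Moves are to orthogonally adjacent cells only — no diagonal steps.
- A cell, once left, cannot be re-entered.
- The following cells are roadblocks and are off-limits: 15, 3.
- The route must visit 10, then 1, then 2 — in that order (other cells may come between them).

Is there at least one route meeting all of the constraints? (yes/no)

no

Every way from 10 onward to 14 runs back through 9, which the route has already used — so it cannot be completed without a revisit.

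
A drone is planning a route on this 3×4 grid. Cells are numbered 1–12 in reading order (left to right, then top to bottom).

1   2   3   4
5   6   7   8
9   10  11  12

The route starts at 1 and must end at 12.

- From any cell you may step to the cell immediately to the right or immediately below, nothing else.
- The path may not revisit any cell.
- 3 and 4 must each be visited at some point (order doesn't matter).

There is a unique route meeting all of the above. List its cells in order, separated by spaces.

Moves only go right or down, so the column and row indices never decrease.
Route from 1: 3× right (reaching 4), 2× down (reaching 12) — 5 moves in all.
Check: all required cells visited.

1 2 3 4 8 12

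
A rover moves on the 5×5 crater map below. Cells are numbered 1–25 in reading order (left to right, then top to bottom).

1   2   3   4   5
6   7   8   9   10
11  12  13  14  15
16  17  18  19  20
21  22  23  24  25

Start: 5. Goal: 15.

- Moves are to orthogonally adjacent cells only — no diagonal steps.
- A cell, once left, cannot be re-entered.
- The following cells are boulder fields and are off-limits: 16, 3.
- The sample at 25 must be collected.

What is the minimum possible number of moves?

Any route passes through 25 somewhere between 5 and 15. Summing Manhattan distances along the two legs (5 → 25 → 15) gives a lower bound of 4 + 2 = 6 moves.
The shortest route satisfying every rule uses 8 moves: 5 → 10 → 9 → 14 → 19 → 24 → 25 → 20 → 15.
The no-revisit rule (legs can't share cells) pushes the minimum above the 6-move bound; an exhaustive check rules out every length from 6 to 7, leaving 8 as the minimum.

8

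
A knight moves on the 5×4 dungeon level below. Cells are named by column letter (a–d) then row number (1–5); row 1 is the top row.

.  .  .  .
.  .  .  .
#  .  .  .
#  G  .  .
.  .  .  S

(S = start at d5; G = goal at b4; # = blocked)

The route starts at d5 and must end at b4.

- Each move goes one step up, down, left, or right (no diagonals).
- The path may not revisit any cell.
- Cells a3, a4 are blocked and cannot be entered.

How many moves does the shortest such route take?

The Manhattan distance from d5 to b4 is |5−4| + |4−2| = 3, so at least 3 moves are needed.
A route of 3 moves achieves this: d5 → d4 → c4 → b4.
Since 3 matches the lower bound, it is optimal.

3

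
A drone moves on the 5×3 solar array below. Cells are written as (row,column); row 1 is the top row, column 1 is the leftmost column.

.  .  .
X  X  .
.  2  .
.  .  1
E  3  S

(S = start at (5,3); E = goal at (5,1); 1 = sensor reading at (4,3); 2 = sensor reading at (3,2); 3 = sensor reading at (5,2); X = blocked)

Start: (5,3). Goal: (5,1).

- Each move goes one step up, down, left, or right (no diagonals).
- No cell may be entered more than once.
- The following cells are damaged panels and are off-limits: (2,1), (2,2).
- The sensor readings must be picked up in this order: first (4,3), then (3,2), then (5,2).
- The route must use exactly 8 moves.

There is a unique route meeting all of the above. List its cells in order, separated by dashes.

The waypoints must appear in the order (4,3), (3,2), (5,2), with no cell reused.
Route from (5,3): 2× up (reaching (3,3)), 2× left (reaching (3,1)), down to (4,1), right to (4,2), down to (5,2), left to (5,1) — 8 moves in all.
Check: order respected (1 at step 1, 2 at step 3, 3 at step 7); 8 moves as required.

(5,3) - (4,3) - (3,3) - (3,2) - (3,1) - (4,1) - (4,2) - (5,2) - (5,1)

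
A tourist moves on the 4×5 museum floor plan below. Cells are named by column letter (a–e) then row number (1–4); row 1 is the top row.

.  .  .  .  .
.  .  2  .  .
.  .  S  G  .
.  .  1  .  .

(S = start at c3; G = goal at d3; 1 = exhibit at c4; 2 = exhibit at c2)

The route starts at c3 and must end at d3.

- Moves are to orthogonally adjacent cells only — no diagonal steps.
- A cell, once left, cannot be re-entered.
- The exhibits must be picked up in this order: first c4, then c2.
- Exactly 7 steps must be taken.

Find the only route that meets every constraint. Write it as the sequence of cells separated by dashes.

c3 - c4 - b4 - b3 - b2 - c2 - d2 - d3

The waypoints must appear in the order c4, c2, with no cell reused.
Route from c3: down to c4, left to b4, 2× up (reaching b2), 2× right (reaching d2), down to d3 — 7 moves in all.
Check: order respected (1 at step 1, 2 at step 5); 7 moves as required.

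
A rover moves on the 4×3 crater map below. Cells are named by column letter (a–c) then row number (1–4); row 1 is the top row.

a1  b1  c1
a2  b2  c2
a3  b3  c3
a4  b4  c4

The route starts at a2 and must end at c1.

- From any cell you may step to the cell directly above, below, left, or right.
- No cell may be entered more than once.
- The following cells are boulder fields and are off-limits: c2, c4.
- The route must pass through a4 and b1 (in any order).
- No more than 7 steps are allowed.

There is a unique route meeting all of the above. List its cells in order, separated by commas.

a2, a3, a4, b4, b3, b2, b1, c1

The 7-move cap with required stops at a4, b1 leaves no slack for detours.
Route from a2: 2× down (reaching a4), right to b4, 3× up (reaching b1), right to c1 — 7 moves in all.
Check: all required cells visited; 7 ≤ 7 moves.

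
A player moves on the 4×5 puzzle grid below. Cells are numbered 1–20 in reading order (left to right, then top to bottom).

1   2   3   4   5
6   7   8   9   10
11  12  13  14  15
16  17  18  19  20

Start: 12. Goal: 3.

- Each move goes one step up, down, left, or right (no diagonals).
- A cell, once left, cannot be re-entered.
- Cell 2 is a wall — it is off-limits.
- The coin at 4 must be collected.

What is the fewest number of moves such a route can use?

5

Any route passes through 4 somewhere between 12 and 3. Summing Manhattan distances along the two legs (12 → 4 → 3) gives a lower bound of 4 + 1 = 5 moves.
A route of 5 moves achieves this: 12 → 7 → 8 → 9 → 4 → 3.
Since 5 matches the lower bound, it is optimal.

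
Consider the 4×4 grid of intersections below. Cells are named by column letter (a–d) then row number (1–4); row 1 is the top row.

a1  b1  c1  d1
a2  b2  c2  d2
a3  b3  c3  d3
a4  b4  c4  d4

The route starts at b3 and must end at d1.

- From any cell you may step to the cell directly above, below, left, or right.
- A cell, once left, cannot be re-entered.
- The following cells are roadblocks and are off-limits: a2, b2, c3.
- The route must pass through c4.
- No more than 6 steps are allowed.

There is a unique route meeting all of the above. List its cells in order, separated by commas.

b3, b4, c4, d4, d3, d2, d1

The 6-move cap with required stops at c4 leaves no slack for detours.
Route from b3: down to b4, 2× right (reaching d4), 3× up (reaching d1) — 6 moves in all.
Check: all required cells visited; 6 ≤ 6 moves.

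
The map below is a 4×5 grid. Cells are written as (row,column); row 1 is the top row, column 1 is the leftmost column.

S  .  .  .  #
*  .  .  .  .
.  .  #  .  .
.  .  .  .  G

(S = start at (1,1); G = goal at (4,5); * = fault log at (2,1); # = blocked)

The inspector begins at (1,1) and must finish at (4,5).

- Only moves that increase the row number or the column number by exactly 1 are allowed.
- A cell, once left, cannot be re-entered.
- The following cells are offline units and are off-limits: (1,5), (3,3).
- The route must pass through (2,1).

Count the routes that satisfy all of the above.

6

A right/down-only route from (1,1) to (4,5) makes exactly 3 down-moves and 4 right-moves in some order.
With no other constraints that would be C(7,3) = 35 routes.
Split at (2,1) and multiply the segment counts (each segment already excludes blocked cells): (1,1)→(2,1): 1; (2,1)→(4,5): 6; product = 6.
That gives 6 routes.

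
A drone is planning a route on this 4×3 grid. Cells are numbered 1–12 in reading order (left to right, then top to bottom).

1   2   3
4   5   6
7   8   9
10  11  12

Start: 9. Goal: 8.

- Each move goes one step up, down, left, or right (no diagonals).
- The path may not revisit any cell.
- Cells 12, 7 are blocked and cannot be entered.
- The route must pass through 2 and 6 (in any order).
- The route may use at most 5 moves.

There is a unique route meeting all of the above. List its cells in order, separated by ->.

Any route must reach 2 and 6 and still end at 8 within 5 moves, so the order of the required stops is forced.
Route from 9: up 2 to 3, left 1 to 2, down 2 to 8 — 5 moves in all.
Check: all required cells visited; 5 ≤ 5 moves.

9 -> 6 -> 3 -> 2 -> 5 -> 8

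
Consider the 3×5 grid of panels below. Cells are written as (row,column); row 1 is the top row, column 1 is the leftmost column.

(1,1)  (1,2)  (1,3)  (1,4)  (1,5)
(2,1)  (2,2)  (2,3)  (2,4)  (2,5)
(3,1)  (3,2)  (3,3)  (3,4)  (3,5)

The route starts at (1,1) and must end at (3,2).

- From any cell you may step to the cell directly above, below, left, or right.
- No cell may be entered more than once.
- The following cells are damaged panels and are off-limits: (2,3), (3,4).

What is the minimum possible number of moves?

The Manhattan distance from (1,1) to (3,2) is |1−3| + |1−2| = 3, so at least 3 moves are needed.
A route of 3 moves achieves this: (1,1) → (2,1) → (3,1) → (3,2).
Since 3 matches the lower bound, it is optimal.

3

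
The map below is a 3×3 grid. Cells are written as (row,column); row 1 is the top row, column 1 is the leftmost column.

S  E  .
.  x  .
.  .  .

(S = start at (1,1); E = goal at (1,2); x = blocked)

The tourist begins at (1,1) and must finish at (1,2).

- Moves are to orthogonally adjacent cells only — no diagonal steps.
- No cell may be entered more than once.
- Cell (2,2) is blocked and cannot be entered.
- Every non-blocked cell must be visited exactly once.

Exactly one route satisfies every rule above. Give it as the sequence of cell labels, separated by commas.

Need to visit all 8 open cells exactly once, starting at (1,1) and ending at (1,2).
Cell (1,3) has only two open neighbours ((2,3) and (1,2)), so the path must pass straight through it: one of those is the cell it's entered from and the other is where it exits.
Route from (1,1): down 2 to (3,1), right 2 to (3,3), up 2 to (1,3), left 1 to (1,2) — 7 moves in all.
Check: all 8 open cells covered.

(1,1), (2,1), (3,1), (3,2), (3,3), (2,3), (1,3), (1,2)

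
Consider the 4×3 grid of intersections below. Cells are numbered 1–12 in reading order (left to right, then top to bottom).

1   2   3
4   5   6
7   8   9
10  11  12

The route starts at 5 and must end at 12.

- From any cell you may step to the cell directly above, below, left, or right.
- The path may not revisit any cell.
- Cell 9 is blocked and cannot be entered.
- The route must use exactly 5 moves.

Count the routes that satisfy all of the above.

Need simple routes of exactly 5 moves from 5 to 12 (Manhattan distance 3, so 1 moves are spent on a detour and 1 undoing it).
Enumerating: 5 8 7 10 11 12 | 5 4 7 10 11 12 | 5 4 7 8 11 12.
That gives 3 routes.

3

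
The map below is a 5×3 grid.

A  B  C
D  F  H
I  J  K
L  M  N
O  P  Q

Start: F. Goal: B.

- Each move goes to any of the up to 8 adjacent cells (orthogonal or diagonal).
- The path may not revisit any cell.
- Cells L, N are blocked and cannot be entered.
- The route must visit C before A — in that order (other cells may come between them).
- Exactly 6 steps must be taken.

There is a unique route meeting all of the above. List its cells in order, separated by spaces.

F C H J D A B

The waypoints must appear in the order C, A, with no cell reused.
Route from F: up-right to C, down to H, down-left to J, up-left to D, up to A, right to B — 6 moves in all.
Check: order respected (C at step 1, A at step 5); 6 moves as required.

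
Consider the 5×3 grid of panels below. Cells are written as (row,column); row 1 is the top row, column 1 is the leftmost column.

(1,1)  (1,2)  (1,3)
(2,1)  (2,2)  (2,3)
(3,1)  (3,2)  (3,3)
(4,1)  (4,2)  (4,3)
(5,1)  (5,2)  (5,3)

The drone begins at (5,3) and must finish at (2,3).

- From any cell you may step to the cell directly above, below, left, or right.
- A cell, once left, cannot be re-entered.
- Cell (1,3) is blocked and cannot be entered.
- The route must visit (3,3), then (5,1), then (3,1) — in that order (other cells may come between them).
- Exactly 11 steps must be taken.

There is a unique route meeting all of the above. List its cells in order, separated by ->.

(5,3) -> (4,3) -> (3,3) -> (3,2) -> (4,2) -> (5,2) -> (5,1) -> (4,1) -> (3,1) -> (2,1) -> (2,2) -> (2,3)

The waypoints must appear in the order (3,3), (5,1), (3,1), with no cell reused.
Route from (5,3): up 2 to (3,3), left 1 to (3,2), down 2 to (5,2), left 1 to (5,1), up 3 to (2,1), right 2 to (2,3) — 11 moves in all.
Check: order respected ((3,3) at step 2, (5,1) at step 6, (3,1) at step 8); 11 moves as required.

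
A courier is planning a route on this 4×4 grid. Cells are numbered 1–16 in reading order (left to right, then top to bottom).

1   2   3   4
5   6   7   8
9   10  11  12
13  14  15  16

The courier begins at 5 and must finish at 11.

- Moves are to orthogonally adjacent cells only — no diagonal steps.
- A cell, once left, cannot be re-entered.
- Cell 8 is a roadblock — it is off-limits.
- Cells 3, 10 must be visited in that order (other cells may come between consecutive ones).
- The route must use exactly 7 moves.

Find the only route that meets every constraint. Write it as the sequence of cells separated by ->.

5 -> 1 -> 2 -> 3 -> 7 -> 6 -> 10 -> 11

The waypoints must appear in the order 3, 10, with no cell reused.
Route from 5: up 1 to 1, right 2 to 3, down 1 to 7, left 1 to 6, down 1 to 10, right 1 to 11 — 7 moves in all.
Check: order respected (3 at step 3, 10 at step 6); 7 moves as required.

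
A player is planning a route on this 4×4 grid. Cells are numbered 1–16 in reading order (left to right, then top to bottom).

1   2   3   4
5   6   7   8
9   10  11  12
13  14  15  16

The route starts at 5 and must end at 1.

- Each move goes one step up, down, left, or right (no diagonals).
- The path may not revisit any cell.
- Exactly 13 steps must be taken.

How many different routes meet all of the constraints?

24

Need simple routes of exactly 13 moves from 5 to 1 (Manhattan distance 1, so 6 moves are spent on a detour and 6 undoing it).
Branch systematically from the start, pruning whenever the remaining move budget drops below the Manhattan distance to 1 or differs from it in parity. Grouping the completions by first move — via 9: 16; via 6: 8 (no valid completion starts via 1) — and summing: 16 + 8 = 24.
That gives 24 routes.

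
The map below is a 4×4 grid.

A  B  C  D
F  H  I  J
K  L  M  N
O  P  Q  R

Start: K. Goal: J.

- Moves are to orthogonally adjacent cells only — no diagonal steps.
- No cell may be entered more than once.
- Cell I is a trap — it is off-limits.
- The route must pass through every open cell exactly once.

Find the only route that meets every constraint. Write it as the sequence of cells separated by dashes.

Need to visit all 15 open cells exactly once, starting at K and ending at J.
Route from K: down to O, 3× right (reaching R), up to N, 2× left (reaching L), up to H, left to F, up to A, 3× right (reaching D), down to J — 14 moves in all.
Check: all 15 open cells covered.

K - O - P - Q - R - N - M - L - H - F - A - B - C - D - J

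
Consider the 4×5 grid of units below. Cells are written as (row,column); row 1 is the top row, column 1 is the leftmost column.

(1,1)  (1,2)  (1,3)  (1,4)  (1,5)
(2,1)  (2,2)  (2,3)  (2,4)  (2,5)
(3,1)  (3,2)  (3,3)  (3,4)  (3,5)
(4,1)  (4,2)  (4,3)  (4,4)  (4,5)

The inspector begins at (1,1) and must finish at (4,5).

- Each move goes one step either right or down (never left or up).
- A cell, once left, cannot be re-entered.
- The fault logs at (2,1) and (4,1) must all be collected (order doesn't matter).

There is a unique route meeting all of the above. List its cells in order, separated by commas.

(1,1), (2,1), (3,1), (4,1), (4,2), (4,3), (4,4), (4,5)

Moves only go right or down, so the column and row indices never decrease.
Route from (1,1): 3× down (reaching (4,1)), 4× right (reaching (4,5)) — 7 moves in all.
Check: all required cells visited.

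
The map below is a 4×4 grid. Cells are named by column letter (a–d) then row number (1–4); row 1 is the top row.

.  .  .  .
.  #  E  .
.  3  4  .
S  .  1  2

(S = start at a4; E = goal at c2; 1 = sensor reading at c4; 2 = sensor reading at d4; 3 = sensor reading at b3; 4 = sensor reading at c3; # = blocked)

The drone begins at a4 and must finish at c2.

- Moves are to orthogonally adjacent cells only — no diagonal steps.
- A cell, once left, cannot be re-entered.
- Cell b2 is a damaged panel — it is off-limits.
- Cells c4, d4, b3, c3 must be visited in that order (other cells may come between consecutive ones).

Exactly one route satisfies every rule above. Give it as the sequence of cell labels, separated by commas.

The waypoints must appear in the order c4, d4, b3, c3, with no cell reused.
Route from a4: right 3 to d4, up 3 to d1, left 3 to a1, down 2 to a3, right 2 to c3, up 1 to c2 — 14 moves in all.
Check: order respected (1 at step 2, 2 at step 3, 3 at step 12, 4 at step 13).

a4, b4, c4, d4, d3, d2, d1, c1, b1, a1, a2, a3, b3, c3, c2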